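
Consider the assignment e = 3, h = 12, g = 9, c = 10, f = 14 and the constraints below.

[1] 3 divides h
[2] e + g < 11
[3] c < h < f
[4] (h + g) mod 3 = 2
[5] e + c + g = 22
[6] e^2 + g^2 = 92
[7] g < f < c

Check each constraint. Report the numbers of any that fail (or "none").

[1] 12 / 3 = 4, so 3 divides 12  OK
[2] e + g = 3 + 9 = 12; 12 ≥ 11, bound 11 not met  FAIL
[3] values 10 < 12 < 14  OK
[4] h + g = 21; 21 mod 3 = 0, not 2  FAIL
[5] e + c + g = 3 + 10 + 9 = 22  OK
[6] e^2 + g^2 = 3^2 + 9^2 = 9 + 81 = 90, not 92  FAIL
[7] values 9, 14, 10; f = 14 is not < c = 10  FAIL

The assignment fails constraints 2, 4, 6, and 7.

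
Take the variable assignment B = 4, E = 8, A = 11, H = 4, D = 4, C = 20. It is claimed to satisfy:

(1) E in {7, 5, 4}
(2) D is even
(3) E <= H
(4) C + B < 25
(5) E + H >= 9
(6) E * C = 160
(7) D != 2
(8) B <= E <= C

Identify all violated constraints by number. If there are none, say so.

Violated: 1, 3.

(1) E = 8 is not in {7, 5, 4} — violated.
(2) D = 4 is even — satisfied.
(3) E = 8, H = 4; 8 > 4 (want ≤) — violated.
(4) C + B = 20 + 4 = 24; 24 < 25 — satisfied.
(5) E + H = 8 + 4 = 12; 12 ≥ 9 — satisfied.
(6) E * C = 8 * 20 = 160 — satisfied.
(7) D = 4, and 4 ≠ 2 — satisfied.
(8) values 4 <= 8 <= 20 — satisfied.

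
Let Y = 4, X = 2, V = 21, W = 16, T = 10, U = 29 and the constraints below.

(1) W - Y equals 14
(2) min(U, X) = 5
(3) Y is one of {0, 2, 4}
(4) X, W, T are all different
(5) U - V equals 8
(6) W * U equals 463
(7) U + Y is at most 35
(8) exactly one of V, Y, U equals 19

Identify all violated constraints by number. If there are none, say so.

Constraints 1, 2, 6, and 8 are violated.

(1) W - Y = 16 - 4 = 12, not 14 — violated.
(2) min(29, 2) = 2, not 5 — violated.
(3) Y = 4 is in {0, 2, 4} — OK.
(4) values 2, 16, 10 are pairwise distinct — OK.
(5) U - V = 29 - 21 = 8 — OK.
(6) W * U = 16 * 29 = 464, not 463 — violated.
(7) U + Y = 29 + 4 = 33; 33 ≤ 35 — OK.
(8) V=21, Y=4, U=29; 0 of them equal 19, not exactly one — violated.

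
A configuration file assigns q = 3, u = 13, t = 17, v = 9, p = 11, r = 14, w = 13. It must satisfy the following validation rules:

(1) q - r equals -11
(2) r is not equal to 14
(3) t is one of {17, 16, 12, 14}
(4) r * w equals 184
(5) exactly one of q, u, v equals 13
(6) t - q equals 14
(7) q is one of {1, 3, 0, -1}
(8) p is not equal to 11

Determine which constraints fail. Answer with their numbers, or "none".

Violated: 2, 4, and 8.

(1) q - r = 3 - 14 = -11  ✔
(2) r = 14, but 14 is required to differ  ✘
(3) t = 17 is in {17, 16, 12, 14}  ✔
(4) r * w = 14 * 13 = 182, not 184  ✘
(5) q=3, u=13, v=9; 1 of them equals 13  ✔
(6) t - q = 17 - 3 = 14  ✔
(7) q = 3 is in {1, 3, 0, -1}  ✔
(8) p = 11, but 11 is required to differ  ✘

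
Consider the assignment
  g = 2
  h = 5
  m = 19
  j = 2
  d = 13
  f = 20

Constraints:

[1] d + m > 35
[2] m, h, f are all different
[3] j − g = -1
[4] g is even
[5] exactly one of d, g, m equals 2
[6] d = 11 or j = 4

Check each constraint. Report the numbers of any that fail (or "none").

Violated: 1, 3, and 6.

[1] d + m = 13 + 19 = 32; 32 ≤ 35, bound 35 not met  ✘
[2] values 19, 5, 20 are pairwise distinct  ✔
[3] j − g = 2 − 2 = 0, not -1  ✘
[4] g = 2 is even  ✔
[5] d=13, g=2, m=19; 1 of them equals 2  ✔
[6] d = 13 ≠ 11 and j = 2 ≠ 4; both disjuncts false  ✘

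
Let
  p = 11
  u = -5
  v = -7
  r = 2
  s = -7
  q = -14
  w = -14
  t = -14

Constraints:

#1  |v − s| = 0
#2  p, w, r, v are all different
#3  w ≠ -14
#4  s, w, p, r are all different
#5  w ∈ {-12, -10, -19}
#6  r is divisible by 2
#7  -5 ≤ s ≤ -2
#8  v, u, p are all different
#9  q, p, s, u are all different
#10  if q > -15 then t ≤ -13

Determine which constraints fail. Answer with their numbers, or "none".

No — constraints 3, 5, and 7 are not satisfied.

#1 |-7 − (-7)| = 0  holds
#2 values 11, -14, 2, -7 are pairwise distinct  holds
#3 w = -14, but -14 is required to differ  fails
#4 values -7, -14, 11, 2 are pairwise distinct  holds
#5 w = -14 is not in {-12, -10, -19}  fails
#6 2 / 2 = 1, so 2 divides 2  holds
#7 s = -7 is outside [-5, -2]  fails
#8 values -7, -5, 11 are pairwise distinct  holds
#9 values -14, 11, -7, -5 are pairwise distinct  holds
#10 q = -14 > -15, so we need t ≤ -13; t = -14 ≤ -13  holds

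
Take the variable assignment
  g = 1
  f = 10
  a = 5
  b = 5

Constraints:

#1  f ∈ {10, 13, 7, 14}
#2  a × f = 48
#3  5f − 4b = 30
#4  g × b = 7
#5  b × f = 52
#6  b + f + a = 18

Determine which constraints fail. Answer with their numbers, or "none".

The assignment fails constraints 2, 4, 5, and 6.

#1 f = 10 is in {10, 13, 7, 14} — satisfied.
#2 a × f = 5 × 10 = 50, not 48 — violated.
#3 5f − 4b = 5(10) − 4(5) = 30 — satisfied.
#4 g × b = 1 × 5 = 5, not 7 — violated.
#5 b × f = 5 × 10 = 50, not 52 — violated.
#6 b + f + a = 5 + 10 + 5 = 20, not 18 — violated.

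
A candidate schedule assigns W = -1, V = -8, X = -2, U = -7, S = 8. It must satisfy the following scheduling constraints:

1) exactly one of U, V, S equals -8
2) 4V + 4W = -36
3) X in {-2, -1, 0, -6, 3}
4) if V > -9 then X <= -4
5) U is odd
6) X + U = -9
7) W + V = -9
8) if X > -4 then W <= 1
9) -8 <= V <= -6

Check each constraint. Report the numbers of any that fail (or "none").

The assignment fails constraint 4.

1) U=-7, V=-8, S=8; 1 of them equals -8  OK
2) 4V + 4W = 4(-8) + 4(-1) = -36  OK
3) X = -2 is in {-2, -1, 0, -6, 3}  OK
4) V = -8 > -9, so we need X ≤ -4; but X = -2 > -4  FAIL
5) U = -7 is odd  OK
6) X + U = -2 + (-7) = -9  OK
7) W + V = -1 + (-8) = -9  OK
8) X = -2 > -4, so we need W ≤ 1; W = -1 ≤ 1  OK
9) V = -8 lies in [-8, -6]  OK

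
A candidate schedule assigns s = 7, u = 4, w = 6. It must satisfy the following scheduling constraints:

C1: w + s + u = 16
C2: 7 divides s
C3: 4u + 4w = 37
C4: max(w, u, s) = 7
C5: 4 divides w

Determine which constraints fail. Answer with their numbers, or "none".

C1: w + s + u = 6 + 7 + 4 = 17, not 16  FAIL
C2: 7 / 7 = 1, so 7 divides 7  OK
C3: 4u + 4w = 4(4) + 4(6) = 40, not 37  FAIL
C4: max(6, 4, 7) = 7  OK
C5: 6 = 4*1 + 2, so 4 does not divide 6  FAIL

Violated: 1, 3, and 5.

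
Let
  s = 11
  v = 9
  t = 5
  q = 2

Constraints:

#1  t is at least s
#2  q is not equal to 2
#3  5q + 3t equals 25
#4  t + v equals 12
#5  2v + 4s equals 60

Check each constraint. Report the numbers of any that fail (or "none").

Constraints 1, 2, 4, 5 do not hold.

#1 t = 5, s = 11; 5 < 11 (want ≥) — violated.
#2 q = 2, but 2 is required to differ — violated.
#3 5q + 3t = 5(2) + 3(5) = 25 — OK.
#4 t + v = 5 + 9 = 14, not 12 — violated.
#5 2v + 4s = 2(9) + 4(11) = 62, not 60 — violated.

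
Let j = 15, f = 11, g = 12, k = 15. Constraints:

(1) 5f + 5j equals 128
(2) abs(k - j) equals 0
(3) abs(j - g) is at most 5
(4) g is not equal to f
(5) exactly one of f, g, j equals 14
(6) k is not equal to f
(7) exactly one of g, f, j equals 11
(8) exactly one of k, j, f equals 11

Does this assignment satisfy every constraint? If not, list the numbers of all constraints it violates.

(1) 5f + 5j = 5(11) + 5(15) = 130, not 128 — violated.
(2) abs(15 - 15) = 0 — OK.
(3) abs(15 - 12) = 3; 3 ≤ 5 — OK.
(4) g = 12, f = 11; distinct — OK.
(5) f=11, g=12, j=15; 0 of them equal 14, not exactly one — violated.
(6) k = 15, f = 11; distinct — OK.
(7) g=12, f=11, j=15; 1 of them equals 11 — OK.
(8) k=15, j=15, f=11; 1 of them equals 11 — OK.

Violated: 1 and 5.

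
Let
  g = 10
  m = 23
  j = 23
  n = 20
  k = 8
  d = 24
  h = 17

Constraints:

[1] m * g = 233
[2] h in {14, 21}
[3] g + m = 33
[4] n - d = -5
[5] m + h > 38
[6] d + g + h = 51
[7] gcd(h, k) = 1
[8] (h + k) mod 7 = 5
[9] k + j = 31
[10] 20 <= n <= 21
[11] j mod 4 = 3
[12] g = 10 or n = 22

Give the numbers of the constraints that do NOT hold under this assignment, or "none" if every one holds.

Constraints 1, 2, 4, and 8 are violated.

[1] m * g = 23 * 10 = 230, not 233  no
[2] h = 17 is not in {14, 21}  no
[3] g + m = 10 + 23 = 33  yes
[4] n - d = 20 - 24 = -4, not -5  no
[5] m + h = 23 + 17 = 40; 40 > 38  yes
[6] d + g + h = 24 + 10 + 17 = 51  yes
[7] gcd(17, 8) = 1  yes
[8] h + k = 25; 25 mod 7 = 4, not 5  no
[9] k + j = 8 + 23 = 31  yes
[10] n = 20 lies in [20, 21]  yes
[11] 23 mod 4 = 3  yes
[12] g = 10 = 10 (first disjunct)  yes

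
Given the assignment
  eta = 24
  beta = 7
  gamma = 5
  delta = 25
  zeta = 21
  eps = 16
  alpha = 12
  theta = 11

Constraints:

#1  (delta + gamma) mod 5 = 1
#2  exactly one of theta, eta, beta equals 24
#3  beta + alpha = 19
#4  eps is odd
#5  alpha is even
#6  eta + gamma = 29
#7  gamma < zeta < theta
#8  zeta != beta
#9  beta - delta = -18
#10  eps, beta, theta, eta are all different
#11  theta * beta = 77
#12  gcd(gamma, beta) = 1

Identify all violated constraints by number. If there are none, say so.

Constraints 1, 4, 7 do not hold.

#1 delta + gamma = 30; 30 mod 5 = 0, not 1  ✗
#2 theta=11, eta=24, beta=7; 1 of them equals 24  ✓
#3 beta + alpha = 7 + 12 = 19  ✓
#4 eps = 16 is even  ✗
#5 alpha = 12 is even  ✓
#6 eta + gamma = 24 + 5 = 29  ✓
#7 values 5, 21, 11; zeta = 21 is not < theta = 11  ✗
#8 zeta = 21, beta = 7; distinct  ✓
#9 beta - delta = 7 - 25 = -18  ✓
#10 values 16, 7, 11, 24 are pairwise distinct  ✓
#11 theta * beta = 11 * 7 = 77  ✓
#12 gcd(5, 7) = 1  ✓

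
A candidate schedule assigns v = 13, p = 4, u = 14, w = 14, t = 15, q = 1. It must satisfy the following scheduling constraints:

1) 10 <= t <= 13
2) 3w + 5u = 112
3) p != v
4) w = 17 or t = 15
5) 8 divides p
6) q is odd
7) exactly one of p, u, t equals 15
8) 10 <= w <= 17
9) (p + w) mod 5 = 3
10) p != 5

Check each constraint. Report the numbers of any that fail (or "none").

Constraints 1, 5 are violated.

1) t = 15 is outside [10, 13] — does not hold.
2) 3w + 5u = 3(14) + 5(14) = 112 — holds.
3) p = 4, v = 13; distinct — holds.
4) w = 14 ≠ 17, but t = 15 = 15 (second disjunct) — holds.
5) 4 = 8*0 + 4, so 8 does not divide 4 — does not hold.
6) q = 1 is odd — holds.
7) p=4, u=14, t=15; 1 of them equals 15 — holds.
8) w = 14 lies in [10, 17] — holds.
9) p + w = 18; 18 mod 5 = 3 — holds.
10) p = 4, and 4 ≠ 5 — holds.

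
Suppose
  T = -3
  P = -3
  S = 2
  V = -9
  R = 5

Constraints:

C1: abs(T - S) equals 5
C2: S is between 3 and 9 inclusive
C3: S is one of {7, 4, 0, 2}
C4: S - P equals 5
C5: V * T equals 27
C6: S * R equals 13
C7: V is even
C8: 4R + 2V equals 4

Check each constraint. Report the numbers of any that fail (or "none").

Constraints 2, 6, 7, and 8 are violated.

C1: abs(-3 - 2) = 5  holds
C2: S = 2 is outside [3, 9]  fails
C3: S = 2 is in {7, 4, 0, 2}  holds
C4: S - P = 2 - (-3) = 5  holds
C5: V * T = -9 * (-3) = 27  holds
C6: S * R = 2 * 5 = 10, not 13  fails
C7: V = -9 is odd  fails
C8: 4R + 2V = 4(5) + 2(-9) = 2, not 4  fails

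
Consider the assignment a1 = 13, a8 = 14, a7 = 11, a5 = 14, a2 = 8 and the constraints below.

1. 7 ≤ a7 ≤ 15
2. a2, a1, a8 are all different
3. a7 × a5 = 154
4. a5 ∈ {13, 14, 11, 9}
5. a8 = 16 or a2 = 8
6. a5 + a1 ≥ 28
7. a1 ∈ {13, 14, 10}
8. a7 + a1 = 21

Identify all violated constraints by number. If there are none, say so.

Violated: 6, 8.

1. a7 = 11 lies in [7, 15]  ✓
2. values 8, 13, 14 are pairwise distinct  ✓
3. a7 × a5 = 11 × 14 = 154  ✓
4. a5 = 14 is in {13, 14, 11, 9}  ✓
5. a8 = 14 ≠ 16, but a2 = 8 = 8 (second disjunct)  ✓
6. a5 + a1 = 14 + 13 = 27; 27 < 28, bound 28 not met  ✗
7. a1 = 13 is in {13, 14, 10}  ✓
8. a7 + a1 = 11 + 13 = 24, not 21  ✗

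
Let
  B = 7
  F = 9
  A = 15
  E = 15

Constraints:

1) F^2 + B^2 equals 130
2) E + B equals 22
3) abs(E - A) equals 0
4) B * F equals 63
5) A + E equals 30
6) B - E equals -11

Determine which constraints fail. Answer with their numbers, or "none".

Violated: 6.

1) F^2 + B^2 = 9^2 + 7^2 = 81 + 49 = 130 — satisfied.
2) E + B = 15 + 7 = 22 — satisfied.
3) abs(15 - 15) = 0 — satisfied.
4) B * F = 7 * 9 = 63 — satisfied.
5) A + E = 15 + 15 = 30 — satisfied.
6) B - E = 7 - 15 = -8, not -11 — violated.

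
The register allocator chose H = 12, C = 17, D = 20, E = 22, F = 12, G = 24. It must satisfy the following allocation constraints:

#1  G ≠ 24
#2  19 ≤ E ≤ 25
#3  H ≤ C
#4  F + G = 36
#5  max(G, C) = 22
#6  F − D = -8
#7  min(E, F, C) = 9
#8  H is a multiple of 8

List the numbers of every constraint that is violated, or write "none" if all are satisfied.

#1 G = 24, but 24 is required to differ — does not hold.
#2 E = 22 lies in [19, 25] — holds.
#3 H = 12, C = 17; 12 ≤ 17 — holds.
#4 F + G = 12 + 24 = 36 — holds.
#5 max(24, 17) = 24, not 22 — does not hold.
#6 F − D = 12 − 20 = -8 — holds.
#7 min(22, 12, 17) = 12, not 9 — does not hold.
#8 12 = 8×1 + 4, so 8 does not divide 12 — does not hold.

No — constraints 1, 5, 7, and 8 are not satisfied.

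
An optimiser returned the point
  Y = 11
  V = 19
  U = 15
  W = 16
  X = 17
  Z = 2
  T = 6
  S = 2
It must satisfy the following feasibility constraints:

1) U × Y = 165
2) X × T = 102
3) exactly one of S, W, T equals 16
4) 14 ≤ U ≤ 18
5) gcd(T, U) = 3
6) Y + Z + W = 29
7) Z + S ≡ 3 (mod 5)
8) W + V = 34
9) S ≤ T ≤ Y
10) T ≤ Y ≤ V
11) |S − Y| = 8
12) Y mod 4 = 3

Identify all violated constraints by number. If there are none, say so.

Constraints 7, 8, 11 are violated.

1) U × Y = 15 × 11 = 165  OK
2) X × T = 17 × 6 = 102  OK
3) S=2, W=16, T=6; 1 of them equals 16  OK
4) U = 15 lies in [14, 18]  OK
5) gcd(6, 15) = 3  OK
6) Y + Z + W = 11 + 2 + 16 = 29  OK
7) Z + S = 4; 4 mod 5 = 4, not 3  FAIL
8) W + V = 16 + 19 = 35, not 34  FAIL
9) values 2 ≤ 6 ≤ 11  OK
10) values 6 ≤ 11 ≤ 19  OK
11) |2 − 11| = 9, not 8  FAIL
12) 11 mod 4 = 3  OK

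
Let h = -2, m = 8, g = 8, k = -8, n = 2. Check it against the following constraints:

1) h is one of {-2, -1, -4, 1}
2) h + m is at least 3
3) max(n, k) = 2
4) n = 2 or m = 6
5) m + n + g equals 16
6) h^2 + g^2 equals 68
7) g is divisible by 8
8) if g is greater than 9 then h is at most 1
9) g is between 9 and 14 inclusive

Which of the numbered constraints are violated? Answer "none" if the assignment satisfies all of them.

Constraints 5, 9 do not hold.

1) h = -2 is in {-2, -1, -4, 1} — OK.
2) h + m = -2 + 8 = 6; 6 ≥ 3 — OK.
3) max(2, -8) = 2 — OK.
4) n = 2 = 2 (first disjunct) — OK.
5) m + n + g = 8 + 2 + 8 = 18, not 16 — violated.
6) h^2 + g^2 = (-2)^2 + 8^2 = 4 + 64 = 68 — OK.
7) 8 / 8 = 1, so 8 divides 8 — OK.
8) g = 8, not > 9; antecedent false, conditional vacuously true — OK.
9) g = 8 is outside [9, 14] — violated.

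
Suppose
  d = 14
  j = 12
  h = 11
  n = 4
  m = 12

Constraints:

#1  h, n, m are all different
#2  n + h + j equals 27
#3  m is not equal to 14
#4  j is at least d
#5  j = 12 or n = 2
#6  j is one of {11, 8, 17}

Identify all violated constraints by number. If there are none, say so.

No — constraints 4, 6 are not satisfied.

#1 values 11, 4, 12 are pairwise distinct — satisfied.
#2 n + h + j = 4 + 11 + 12 = 27 — satisfied.
#3 m = 12, and 12 ≠ 14 — satisfied.
#4 j = 12, d = 14; 12 < 14 (want ≥) — violated.
#5 j = 12 = 12 (first disjunct) — satisfied.
#6 j = 12 is not in {11, 8, 17} — violated.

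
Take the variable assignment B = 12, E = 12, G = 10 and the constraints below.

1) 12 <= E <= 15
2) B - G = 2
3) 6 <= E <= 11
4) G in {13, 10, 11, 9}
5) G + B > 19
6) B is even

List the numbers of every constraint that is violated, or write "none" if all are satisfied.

1) E = 12 lies in [12, 15] — satisfied.
2) B - G = 12 - 10 = 2 — satisfied.
3) E = 12 is outside [6, 11] — violated.
4) G = 10 is in {13, 10, 11, 9} — satisfied.
5) G + B = 10 + 12 = 22; 22 > 19 — satisfied.
6) B = 12 is even — satisfied.

The assignment fails constraint 3.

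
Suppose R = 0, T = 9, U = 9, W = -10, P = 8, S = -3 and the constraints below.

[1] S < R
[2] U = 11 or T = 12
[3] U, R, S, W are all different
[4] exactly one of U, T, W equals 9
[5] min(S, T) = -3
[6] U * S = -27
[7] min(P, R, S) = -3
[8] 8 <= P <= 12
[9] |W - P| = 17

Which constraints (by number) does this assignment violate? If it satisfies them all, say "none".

Violated: 2, 4, and 9.

[1] S = -3, R = 0; -3 < 0  yes
[2] U = 9 ≠ 11 and T = 9 ≠ 12; both disjuncts false  no
[3] values 9, 0, -3, -10 are pairwise distinct  yes
[4] U=9, T=9, W=-10; 2 of them equal 9, not exactly one  no
[5] min(-3, 9) = -3  yes
[6] U * S = 9 * (-3) = -27  yes
[7] min(8, 0, -3) = -3  yes
[8] P = 8 lies in [8, 12]  yes
[9] |-10 - 8| = 18, not 17  no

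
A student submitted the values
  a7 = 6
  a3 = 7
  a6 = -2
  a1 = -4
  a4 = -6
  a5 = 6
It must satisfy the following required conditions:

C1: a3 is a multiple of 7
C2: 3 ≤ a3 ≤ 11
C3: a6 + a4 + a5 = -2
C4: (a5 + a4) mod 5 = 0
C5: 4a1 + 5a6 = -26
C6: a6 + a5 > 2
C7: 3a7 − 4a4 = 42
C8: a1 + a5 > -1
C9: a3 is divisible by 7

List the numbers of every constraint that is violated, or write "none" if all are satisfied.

All constraints are satisfied.

C1: 7 / 7 = 1, so 7 divides 7 — holds.
C2: a3 = 7 lies in [3, 11] — holds.
C3: a6 + a4 + a5 = -2 + (-6) + 6 = -2 — holds.
C4: a5 + a4 = 0; 0 mod 5 = 0 — holds.
C5: 4a1 + 5a6 = 4(-4) + 5(-2) = -26 — holds.
C6: a6 + a5 = -2 + 6 = 4; 4 > 2 — holds.
C7: 3a7 − 4a4 = 3(6) − 4(-6) = 42 — holds.
C8: a1 + a5 = -4 + 6 = 2; 2 > -1 — holds.
C9: 7 / 7 = 1, so 7 divides 7 — holds.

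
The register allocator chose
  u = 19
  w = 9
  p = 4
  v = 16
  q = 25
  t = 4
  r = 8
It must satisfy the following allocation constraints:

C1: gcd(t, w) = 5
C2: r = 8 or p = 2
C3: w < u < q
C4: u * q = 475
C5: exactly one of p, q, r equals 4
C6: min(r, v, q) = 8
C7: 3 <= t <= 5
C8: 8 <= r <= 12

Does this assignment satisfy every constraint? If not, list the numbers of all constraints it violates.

Violated: 1.

C1: gcd(4, 9) = 1, not 5 — fails.
C2: r = 8 = 8 (first disjunct) — holds.
C3: values 9 < 19 < 25 — holds.
C4: u * q = 19 * 25 = 475 — holds.
C5: p=4, q=25, r=8; 1 of them equals 4 — holds.
C6: min(8, 16, 25) = 8 — holds.
C7: t = 4 lies in [3, 5] — holds.
C8: r = 8 lies in [8, 12] — holds.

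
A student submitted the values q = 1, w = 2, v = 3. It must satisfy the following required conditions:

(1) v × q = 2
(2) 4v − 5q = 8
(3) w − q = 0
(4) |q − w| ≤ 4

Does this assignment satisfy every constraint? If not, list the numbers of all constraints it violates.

(1) v × q = 3 × 1 = 3, not 2 — violated.
(2) 4v − 5q = 4(3) − 5(1) = 7, not 8 — violated.
(3) w − q = 2 − 1 = 1, not 0 — violated.
(4) |1 − 2| = 1; 1 ≤ 4 — OK.

Violated: 1, 2, and 3.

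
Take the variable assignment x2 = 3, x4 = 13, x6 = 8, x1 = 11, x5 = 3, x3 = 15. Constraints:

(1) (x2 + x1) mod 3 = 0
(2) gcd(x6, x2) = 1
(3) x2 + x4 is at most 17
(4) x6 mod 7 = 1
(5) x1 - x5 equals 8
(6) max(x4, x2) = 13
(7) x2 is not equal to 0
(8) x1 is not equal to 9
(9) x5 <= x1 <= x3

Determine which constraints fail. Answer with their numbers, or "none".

Constraint 1 is violated.

(1) x2 + x1 = 14; 14 mod 3 = 2, not 0 — violated.
(2) gcd(8, 3) = 1 — satisfied.
(3) x2 + x4 = 3 + 13 = 16; 16 ≤ 17 — satisfied.
(4) 8 mod 7 = 1 — satisfied.
(5) x1 - x5 = 11 - 3 = 8 — satisfied.
(6) max(13, 3) = 13 — satisfied.
(7) x2 = 3, and 3 ≠ 0 — satisfied.
(8) x1 = 11, and 11 ≠ 9 — satisfied.
(9) values 3 <= 11 <= 15 — satisfied.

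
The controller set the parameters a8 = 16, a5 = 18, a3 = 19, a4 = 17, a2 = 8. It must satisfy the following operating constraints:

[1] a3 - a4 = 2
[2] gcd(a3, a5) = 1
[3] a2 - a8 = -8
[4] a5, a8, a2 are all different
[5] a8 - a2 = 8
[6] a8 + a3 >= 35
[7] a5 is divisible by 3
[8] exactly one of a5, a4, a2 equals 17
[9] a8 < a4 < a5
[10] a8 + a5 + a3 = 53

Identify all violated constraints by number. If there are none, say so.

No violations.

[1] a3 - a4 = 19 - 17 = 2 — OK.
[2] gcd(19, 18) = 1 — OK.
[3] a2 - a8 = 8 - 16 = -8 — OK.
[4] values 18, 16, 8 are pairwise distinct — OK.
[5] a8 - a2 = 16 - 8 = 8 — OK.
[6] a8 + a3 = 16 + 19 = 35; 35 ≥ 35 — OK.
[7] 18 / 3 = 6, so 3 divides 18 — OK.
[8] a5=18, a4=17, a2=8; 1 of them equals 17 — OK.
[9] values 16 < 17 < 18 — OK.
[10] a8 + a5 + a3 = 16 + 18 + 19 = 53 — OK.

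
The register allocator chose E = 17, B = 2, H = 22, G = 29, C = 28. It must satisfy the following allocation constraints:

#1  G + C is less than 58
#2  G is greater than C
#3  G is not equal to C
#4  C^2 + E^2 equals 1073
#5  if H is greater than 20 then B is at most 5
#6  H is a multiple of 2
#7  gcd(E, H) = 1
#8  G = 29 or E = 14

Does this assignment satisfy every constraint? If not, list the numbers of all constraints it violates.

No violations.

#1 G + C = 29 + 28 = 57; 57 < 58  ✓
#2 G = 29, C = 28; 29 > 28  ✓
#3 G = 29, C = 28; distinct  ✓
#4 C^2 + E^2 = 28^2 + 17^2 = 784 + 289 = 1073  ✓
#5 H = 22 > 20, so we need B ≤ 5; B = 2 ≤ 5  ✓
#6 22 / 2 = 11, so 2 divides 22  ✓
#7 gcd(17, 22) = 1  ✓
#8 G = 29 = 29 (first disjunct)  ✓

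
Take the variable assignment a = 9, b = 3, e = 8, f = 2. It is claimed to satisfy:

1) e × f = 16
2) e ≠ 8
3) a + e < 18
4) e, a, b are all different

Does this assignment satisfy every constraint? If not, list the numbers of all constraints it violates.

No — constraint 2 is not satisfied.

1) e × f = 8 × 2 = 16 — satisfied.
2) e = 8, but 8 is required to differ — violated.
3) a + e = 9 + 8 = 17; 17 < 18 — satisfied.
4) values 8, 9, 3 are pairwise distinct — satisfied.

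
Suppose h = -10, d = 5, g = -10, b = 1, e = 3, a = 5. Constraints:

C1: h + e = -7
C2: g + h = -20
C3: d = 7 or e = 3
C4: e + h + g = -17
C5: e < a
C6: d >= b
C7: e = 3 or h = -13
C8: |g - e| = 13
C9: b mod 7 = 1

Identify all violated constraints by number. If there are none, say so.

The assignment satisfies every constraint.

C1: h + e = -10 + 3 = -7 — OK.
C2: g + h = -10 + (-10) = -20 — OK.
C3: d = 5 ≠ 7, but e = 3 = 3 (second disjunct) — OK.
C4: e + h + g = 3 + (-10) + (-10) = -17 — OK.
C5: e = 3, a = 5; 3 < 5 — OK.
C6: d = 5, b = 1; 5 ≥ 1 — OK.
C7: e = 3 = 3 (first disjunct) — OK.
C8: |-10 - 3| = 13 — OK.
C9: 1 mod 7 = 1 — OK.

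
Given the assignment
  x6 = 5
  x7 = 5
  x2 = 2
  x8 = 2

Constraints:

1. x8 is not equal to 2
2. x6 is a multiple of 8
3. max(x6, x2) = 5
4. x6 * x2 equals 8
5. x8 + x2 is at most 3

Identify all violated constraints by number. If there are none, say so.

1. x8 = 2, but 2 is required to differ — fails.
2. 5 = 8*0 + 5, so 8 does not divide 5 — fails.
3. max(5, 2) = 5 — holds.
4. x6 * x2 = 5 * 2 = 10, not 8 — fails.
5. x8 + x2 = 2 + 2 = 4; 4 > 3, bound 3 not met — fails.

Constraints 1, 2, 4, 5 are violated.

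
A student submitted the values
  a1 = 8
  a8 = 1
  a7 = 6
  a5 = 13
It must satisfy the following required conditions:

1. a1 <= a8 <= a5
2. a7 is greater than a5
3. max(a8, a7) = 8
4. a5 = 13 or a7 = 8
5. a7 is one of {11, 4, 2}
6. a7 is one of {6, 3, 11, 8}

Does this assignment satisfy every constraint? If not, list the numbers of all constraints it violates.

1. values 8, 1, 13; a1 = 8 is not <= a8 = 1 — violated.
2. a7 = 6, a5 = 13; 6 ≤ 13 (want >) — violated.
3. max(1, 6) = 6, not 8 — violated.
4. a5 = 13 = 13 (first disjunct) — satisfied.
5. a7 = 6 is not in {11, 4, 2} — violated.
6. a7 = 6 is in {6, 3, 11, 8} — satisfied.

The assignment fails constraints 1, 2, 3, and 5.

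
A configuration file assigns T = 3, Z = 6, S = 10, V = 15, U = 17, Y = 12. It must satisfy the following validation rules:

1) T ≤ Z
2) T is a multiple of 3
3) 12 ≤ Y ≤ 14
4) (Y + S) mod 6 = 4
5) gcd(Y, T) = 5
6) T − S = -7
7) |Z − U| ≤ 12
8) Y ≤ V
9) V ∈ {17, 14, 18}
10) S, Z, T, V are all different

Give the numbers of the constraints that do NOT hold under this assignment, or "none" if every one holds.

No — constraints 5 and 9 are not satisfied.

1) T = 3, Z = 6; 3 ≤ 6  true
2) 3 / 3 = 1, so 3 divides 3  true
3) Y = 12 lies in [12, 14]  true
4) Y + S = 22; 22 mod 6 = 4  true
5) gcd(12, 3) = 3, not 5  false
6) T − S = 3 − 10 = -7  true
7) |6 − 17| = 11; 11 ≤ 12  true
8) Y = 12, V = 15; 12 ≤ 15  true
9) V = 15 is not in {17, 14, 18}  false
10) values 10, 6, 3, 15 are pairwise distinct  true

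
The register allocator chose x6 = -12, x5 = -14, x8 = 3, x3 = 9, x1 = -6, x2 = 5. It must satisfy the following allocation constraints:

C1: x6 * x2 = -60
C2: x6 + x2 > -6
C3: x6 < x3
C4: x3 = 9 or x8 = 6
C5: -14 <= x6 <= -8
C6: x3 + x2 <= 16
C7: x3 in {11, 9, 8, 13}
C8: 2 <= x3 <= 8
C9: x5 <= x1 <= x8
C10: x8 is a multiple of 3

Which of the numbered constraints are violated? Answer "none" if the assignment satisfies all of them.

C1: x6 * x2 = -12 * 5 = -60  true
C2: x6 + x2 = -12 + 5 = -7; -7 ≤ -6, bound -6 not met  false
C3: x6 = -12, x3 = 9; -12 < 9  true
C4: x3 = 9 = 9 (first disjunct)  true
C5: x6 = -12 lies in [-14, -8]  true
C6: x3 + x2 = 9 + 5 = 14; 14 ≤ 16  true
C7: x3 = 9 is in {11, 9, 8, 13}  true
C8: x3 = 9 is outside [2, 8]  false
C9: values -14 <= -6 <= 3  true
C10: 3 / 3 = 1, so 3 divides 3  true

Violated: 2, 8.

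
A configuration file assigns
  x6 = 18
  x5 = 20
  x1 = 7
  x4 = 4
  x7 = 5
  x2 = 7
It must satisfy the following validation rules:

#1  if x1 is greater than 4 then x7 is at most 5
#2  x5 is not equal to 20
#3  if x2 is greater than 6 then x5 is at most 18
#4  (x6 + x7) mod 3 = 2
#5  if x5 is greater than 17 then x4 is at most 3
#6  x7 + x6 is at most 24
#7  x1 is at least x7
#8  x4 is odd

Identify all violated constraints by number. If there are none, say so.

#1 x1 = 7 > 4, so we need x7 ≤ 5; x7 = 5 ≤ 5  OK
#2 x5 = 20, but 20 is required to differ  FAIL
#3 x2 = 7 > 6, so we need x5 ≤ 18; but x5 = 20 > 18  FAIL
#4 x6 + x7 = 23; 23 mod 3 = 2  OK
#5 x5 = 20 > 17, so we need x4 ≤ 3; but x4 = 4 > 3  FAIL
#6 x7 + x6 = 5 + 18 = 23; 23 ≤ 24  OK
#7 x1 = 7, x7 = 5; 7 ≥ 5  OK
#8 x4 = 4 is even  FAIL

The assignment fails constraints 2, 3, 5, 8.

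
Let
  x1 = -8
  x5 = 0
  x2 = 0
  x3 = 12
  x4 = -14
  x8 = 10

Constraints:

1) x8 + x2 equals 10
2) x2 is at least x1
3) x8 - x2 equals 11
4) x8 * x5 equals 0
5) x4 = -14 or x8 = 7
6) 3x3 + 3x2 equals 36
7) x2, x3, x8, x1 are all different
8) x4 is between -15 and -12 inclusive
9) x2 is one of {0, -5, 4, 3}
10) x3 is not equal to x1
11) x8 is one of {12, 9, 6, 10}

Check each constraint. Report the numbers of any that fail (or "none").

1) x8 + x2 = 10 + 0 = 10 — satisfied.
2) x2 = 0, x1 = -8; 0 ≥ -8 — satisfied.
3) x8 - x2 = 10 - 0 = 10, not 11 — violated.
4) x8 * x5 = 10 * 0 = 0 — satisfied.
5) x4 = -14 = -14 (first disjunct) — satisfied.
6) 3x3 + 3x2 = 3(12) + 3(0) = 36 — satisfied.
7) values 0, 12, 10, -8 are pairwise distinct — satisfied.
8) x4 = -14 lies in [-15, -12] — satisfied.
9) x2 = 0 is in {0, -5, 4, 3} — satisfied.
10) x3 = 12, x1 = -8; distinct — satisfied.
11) x8 = 10 is in {12, 9, 6, 10} — satisfied.

Constraint 3 is violated.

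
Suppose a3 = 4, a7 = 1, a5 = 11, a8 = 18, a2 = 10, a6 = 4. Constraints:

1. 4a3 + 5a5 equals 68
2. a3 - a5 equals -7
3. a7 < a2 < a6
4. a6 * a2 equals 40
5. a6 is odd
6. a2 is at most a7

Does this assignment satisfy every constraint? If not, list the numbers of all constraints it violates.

Constraints 1, 3, 5, and 6 are violated.

1. 4a3 + 5a5 = 4(4) + 5(11) = 71, not 68  false
2. a3 - a5 = 4 - 11 = -7  true
3. values 1, 10, 4; a2 = 10 is not < a6 = 4  false
4. a6 * a2 = 4 * 10 = 40  true
5. a6 = 4 is even  false
6. a2 = 10, a7 = 1; 10 > 1 (want ≤)  false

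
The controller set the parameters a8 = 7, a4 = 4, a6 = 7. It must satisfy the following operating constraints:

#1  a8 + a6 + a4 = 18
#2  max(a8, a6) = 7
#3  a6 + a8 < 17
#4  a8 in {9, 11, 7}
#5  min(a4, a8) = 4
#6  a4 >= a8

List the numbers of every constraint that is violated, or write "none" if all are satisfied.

Constraint 6 does not hold.

#1 a8 + a6 + a4 = 7 + 7 + 4 = 18  OK
#2 max(7, 7) = 7  OK
#3 a6 + a8 = 7 + 7 = 14; 14 < 17  OK
#4 a8 = 7 is in {9, 11, 7}  OK
#5 min(4, 7) = 4  OK
#6 a4 = 4, a8 = 7; 4 < 7 (want ≥)  FAIL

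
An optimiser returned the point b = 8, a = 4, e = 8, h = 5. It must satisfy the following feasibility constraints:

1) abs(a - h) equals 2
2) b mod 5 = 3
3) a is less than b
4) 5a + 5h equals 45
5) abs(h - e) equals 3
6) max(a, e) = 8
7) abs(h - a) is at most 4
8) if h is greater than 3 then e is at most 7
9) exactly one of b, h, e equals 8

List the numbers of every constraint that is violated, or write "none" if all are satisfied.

1) abs(4 - 5) = 1, not 2 — fails.
2) 8 mod 5 = 3 — holds.
3) a = 4, b = 8; 4 < 8 — holds.
4) 5a + 5h = 5(4) + 5(5) = 45 — holds.
5) abs(5 - 8) = 3 — holds.
6) max(4, 8) = 8 — holds.
7) abs(5 - 4) = 1; 1 ≤ 4 — holds.
8) h = 5 > 3, so we need e ≤ 7; but e = 8 > 7 — fails.
9) b=8, h=5, e=8; 2 of them equal 8, not exactly one — fails.

Violated: 1, 8, 9.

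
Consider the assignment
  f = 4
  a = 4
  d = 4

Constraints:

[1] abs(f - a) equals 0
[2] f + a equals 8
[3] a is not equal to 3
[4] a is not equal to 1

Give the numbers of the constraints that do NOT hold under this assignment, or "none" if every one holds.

[1] abs(4 - 4) = 0 — holds.
[2] f + a = 4 + 4 = 8 — holds.
[3] a = 4, and 4 ≠ 3 — holds.
[4] a = 4, and 4 ≠ 1 — holds.

All constraints are satisfied.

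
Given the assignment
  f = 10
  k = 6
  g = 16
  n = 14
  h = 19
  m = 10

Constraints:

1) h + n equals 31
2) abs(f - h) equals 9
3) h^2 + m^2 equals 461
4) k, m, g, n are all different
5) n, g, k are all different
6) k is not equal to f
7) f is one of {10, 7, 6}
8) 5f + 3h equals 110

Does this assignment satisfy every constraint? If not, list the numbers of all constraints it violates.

Constraints 1 and 8 do not hold.

1) h + n = 19 + 14 = 33, not 31  no
2) abs(10 - 19) = 9  yes
3) h^2 + m^2 = 19^2 + 10^2 = 361 + 100 = 461  yes
4) values 6, 10, 16, 14 are pairwise distinct  yes
5) values 14, 16, 6 are pairwise distinct  yes
6) k = 6, f = 10; distinct  yes
7) f = 10 is in {10, 7, 6}  yes
8) 5f + 3h = 5(10) + 3(19) = 107, not 110  no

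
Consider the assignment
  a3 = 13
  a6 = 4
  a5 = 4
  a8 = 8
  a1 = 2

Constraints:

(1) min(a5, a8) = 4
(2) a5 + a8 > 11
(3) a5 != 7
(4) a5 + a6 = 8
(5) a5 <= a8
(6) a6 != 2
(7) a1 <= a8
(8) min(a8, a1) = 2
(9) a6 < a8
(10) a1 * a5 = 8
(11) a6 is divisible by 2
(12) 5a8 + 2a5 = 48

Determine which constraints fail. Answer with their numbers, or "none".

No violations.

(1) min(4, 8) = 4 — satisfied.
(2) a5 + a8 = 4 + 8 = 12; 12 > 11 — satisfied.
(3) a5 = 4, and 4 ≠ 7 — satisfied.
(4) a5 + a6 = 4 + 4 = 8 — satisfied.
(5) a5 = 4, a8 = 8; 4 ≤ 8 — satisfied.
(6) a6 = 4, and 4 ≠ 2 — satisfied.
(7) a1 = 2, a8 = 8; 2 ≤ 8 — satisfied.
(8) min(8, 2) = 2 — satisfied.
(9) a6 = 4, a8 = 8; 4 < 8 — satisfied.
(10) a1 * a5 = 2 * 4 = 8 — satisfied.
(11) 4 / 2 = 2, so 2 divides 4 — satisfied.
(12) 5a8 + 2a5 = 5(8) + 2(4) = 48 — satisfied.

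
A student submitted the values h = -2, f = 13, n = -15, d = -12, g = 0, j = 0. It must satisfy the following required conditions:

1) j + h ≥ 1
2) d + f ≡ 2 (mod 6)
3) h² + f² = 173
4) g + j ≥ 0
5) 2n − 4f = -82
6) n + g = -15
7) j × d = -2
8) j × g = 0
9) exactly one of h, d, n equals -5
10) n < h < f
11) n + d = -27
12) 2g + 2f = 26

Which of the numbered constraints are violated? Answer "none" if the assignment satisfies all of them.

Constraints 1, 2, 7, 9 do not hold.

1) j + h = 0 + (-2) = -2; -2 < 1, bound 1 not met  fails
2) d + f = 1; 1 mod 6 = 1, not 2  fails
3) h² + f² = (-2)² + 13² = 4 + 169 = 173  holds
4) g + j = 0 + 0 = 0; 0 ≥ 0  holds
5) 2n − 4f = 2(-15) − 4(13) = -82  holds
6) n + g = -15 + 0 = -15  holds
7) j × d = 0 × (-12) = 0, not -2  fails
8) j × g = 0 × 0 = 0  holds
9) h=-2, d=-12, n=-15; 0 of them equal -5, not exactly one  fails
10) values -15 < -2 < 13  holds
11) n + d = -15 + (-12) = -27  holds
12) 2g + 2f = 2(0) + 2(13) = 26  holds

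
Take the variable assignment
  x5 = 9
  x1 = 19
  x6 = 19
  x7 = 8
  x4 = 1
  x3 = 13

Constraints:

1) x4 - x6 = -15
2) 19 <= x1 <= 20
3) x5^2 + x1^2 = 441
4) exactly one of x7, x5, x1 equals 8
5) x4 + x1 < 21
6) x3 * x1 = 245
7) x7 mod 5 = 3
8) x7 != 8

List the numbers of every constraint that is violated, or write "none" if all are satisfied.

The assignment fails constraints 1, 3, 6, and 8.

1) x4 - x6 = 1 - 19 = -18, not -15  FAIL
2) x1 = 19 lies in [19, 20]  OK
3) x5^2 + x1^2 = 9^2 + 19^2 = 81 + 361 = 442, not 441  FAIL
4) x7=8, x5=9, x1=19; 1 of them equals 8  OK
5) x4 + x1 = 1 + 19 = 20; 20 < 21  OK
6) x3 * x1 = 13 * 19 = 247, not 245  FAIL
7) 8 mod 5 = 3  OK
8) x7 = 8, but 8 is required to differ  FAIL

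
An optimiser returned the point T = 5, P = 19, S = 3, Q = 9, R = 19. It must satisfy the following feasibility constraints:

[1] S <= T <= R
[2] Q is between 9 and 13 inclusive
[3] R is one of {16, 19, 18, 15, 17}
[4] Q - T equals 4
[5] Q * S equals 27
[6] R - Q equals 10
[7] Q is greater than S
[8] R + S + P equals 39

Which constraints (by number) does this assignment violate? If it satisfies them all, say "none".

[1] values 3 <= 5 <= 19 — holds.
[2] Q = 9 lies in [9, 13] — holds.
[3] R = 19 is in {16, 19, 18, 15, 17} — holds.
[4] Q - T = 9 - 5 = 4 — holds.
[5] Q * S = 9 * 3 = 27 — holds.
[6] R - Q = 19 - 9 = 10 — holds.
[7] Q = 9, S = 3; 9 > 3 — holds.
[8] R + S + P = 19 + 3 + 19 = 41, not 39 — does not hold.

Constraint 8 does not hold.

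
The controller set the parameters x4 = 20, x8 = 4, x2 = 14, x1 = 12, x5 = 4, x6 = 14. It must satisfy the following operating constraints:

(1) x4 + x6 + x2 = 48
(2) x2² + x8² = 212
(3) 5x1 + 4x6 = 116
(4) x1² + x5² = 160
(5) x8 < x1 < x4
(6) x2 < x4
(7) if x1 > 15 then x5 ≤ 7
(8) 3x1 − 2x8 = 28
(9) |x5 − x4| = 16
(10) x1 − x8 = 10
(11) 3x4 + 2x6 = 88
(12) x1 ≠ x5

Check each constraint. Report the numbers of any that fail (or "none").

Constraint 10 is violated.

(1) x4 + x6 + x2 = 20 + 14 + 14 = 48 — holds.
(2) x2² + x8² = 14² + 4² = 196 + 16 = 212 — holds.
(3) 5x1 + 4x6 = 5(12) + 4(14) = 116 — holds.
(4) x1² + x5² = 12² + 4² = 144 + 16 = 160 — holds.
(5) values 4 < 12 < 20 — holds.
(6) x2 = 14, x4 = 20; 14 < 20 — holds.
(7) x1 = 12, not > 15; antecedent false, conditional vacuously true — holds.
(8) 3x1 − 2x8 = 3(12) − 2(4) = 28 — holds.
(9) |4 − 20| = 16 — holds.
(10) x1 − x8 = 12 − 4 = 8, not 10 — fails.
(11) 3x4 + 2x6 = 3(20) + 2(14) = 88 — holds.
(12) x1 = 12, x5 = 4; distinct — holds.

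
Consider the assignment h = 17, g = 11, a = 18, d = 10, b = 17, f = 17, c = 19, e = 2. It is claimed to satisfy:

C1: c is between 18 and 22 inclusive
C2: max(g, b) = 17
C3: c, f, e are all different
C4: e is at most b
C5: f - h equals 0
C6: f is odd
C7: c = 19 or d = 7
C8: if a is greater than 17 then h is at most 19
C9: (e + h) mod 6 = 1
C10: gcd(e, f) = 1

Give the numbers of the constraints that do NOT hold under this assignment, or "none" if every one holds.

C1: c = 19 lies in [18, 22] — holds.
C2: max(11, 17) = 17 — holds.
C3: values 19, 17, 2 are pairwise distinct — holds.
C4: e = 2, b = 17; 2 ≤ 17 — holds.
C5: f - h = 17 - 17 = 0 — holds.
C6: f = 17 is odd — holds.
C7: c = 19 = 19 (first disjunct) — holds.
C8: a = 18 > 17, so we need h ≤ 19; h = 17 ≤ 19 — holds.
C9: e + h = 19; 19 mod 6 = 1 — holds.
C10: gcd(2, 17) = 1 — holds.

The assignment satisfies every constraint.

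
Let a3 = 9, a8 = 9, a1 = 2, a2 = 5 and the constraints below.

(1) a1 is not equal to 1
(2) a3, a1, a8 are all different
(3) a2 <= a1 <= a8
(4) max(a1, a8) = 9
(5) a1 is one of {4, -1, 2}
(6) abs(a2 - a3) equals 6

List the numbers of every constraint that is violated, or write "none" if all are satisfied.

(1) a1 = 2, and 2 ≠ 1 — OK.
(2) a3 = a8 = 9, not all different — violated.
(3) values 5, 2, 9; a2 = 5 is not <= a1 = 2 — violated.
(4) max(2, 9) = 9 — OK.
(5) a1 = 2 is in {4, -1, 2} — OK.
(6) abs(5 - 9) = 4, not 6 — violated.

Constraints 2, 3, and 6 are violated.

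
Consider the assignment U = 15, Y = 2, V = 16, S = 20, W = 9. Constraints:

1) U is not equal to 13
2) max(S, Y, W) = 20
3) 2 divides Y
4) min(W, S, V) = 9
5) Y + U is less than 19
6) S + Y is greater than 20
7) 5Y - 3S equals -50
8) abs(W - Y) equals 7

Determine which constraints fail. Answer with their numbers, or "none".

The assignment satisfies every constraint.

1) U = 15, and 15 ≠ 13  ✔
2) max(20, 2, 9) = 20  ✔
3) 2 / 2 = 1, so 2 divides 2  ✔
4) min(9, 20, 16) = 9  ✔
5) Y + U = 2 + 15 = 17; 17 < 19  ✔
6) S + Y = 20 + 2 = 22; 22 > 20  ✔
7) 5Y - 3S = 5(2) - 3(20) = -50  ✔
8) abs(9 - 2) = 7  ✔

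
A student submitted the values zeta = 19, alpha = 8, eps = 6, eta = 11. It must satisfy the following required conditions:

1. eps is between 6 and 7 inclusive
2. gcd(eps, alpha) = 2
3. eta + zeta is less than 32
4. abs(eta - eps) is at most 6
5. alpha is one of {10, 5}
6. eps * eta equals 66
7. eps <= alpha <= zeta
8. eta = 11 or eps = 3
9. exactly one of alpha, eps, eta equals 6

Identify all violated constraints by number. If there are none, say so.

1. eps = 6 lies in [6, 7] — satisfied.
2. gcd(6, 8) = 2 — satisfied.
3. eta + zeta = 11 + 19 = 30; 30 < 32 — satisfied.
4. abs(11 - 6) = 5; 5 ≤ 6 — satisfied.
5. alpha = 8 is not in {10, 5} — violated.
6. eps * eta = 6 * 11 = 66 — satisfied.
7. values 6 <= 8 <= 19 — satisfied.
8. eta = 11 = 11 (first disjunct) — satisfied.
9. alpha=8, eps=6, eta=11; 1 of them equals 6 — satisfied.

Violated: 5.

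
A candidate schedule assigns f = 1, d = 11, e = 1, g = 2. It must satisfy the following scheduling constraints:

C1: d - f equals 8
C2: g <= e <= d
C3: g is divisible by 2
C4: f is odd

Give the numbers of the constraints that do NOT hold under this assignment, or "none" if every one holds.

The assignment fails constraints 1 and 2.

C1: d - f = 11 - 1 = 10, not 8 — violated.
C2: values 2, 1, 11; g = 2 is not <= e = 1 — violated.
C3: 2 / 2 = 1, so 2 divides 2 — OK.
C4: f = 1 is odd — OK.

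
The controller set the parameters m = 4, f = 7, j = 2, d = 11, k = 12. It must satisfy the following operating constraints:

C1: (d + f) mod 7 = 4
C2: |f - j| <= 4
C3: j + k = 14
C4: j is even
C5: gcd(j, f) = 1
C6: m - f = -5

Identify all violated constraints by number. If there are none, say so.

The assignment fails constraints 2 and 6.

C1: d + f = 18; 18 mod 7 = 4 — holds.
C2: |7 - 2| = 5; 5 > 4, exceeds bound 4 — fails.
C3: j + k = 2 + 12 = 14 — holds.
C4: j = 2 is even — holds.
C5: gcd(2, 7) = 1 — holds.
C6: m - f = 4 - 7 = -3, not -5 — fails.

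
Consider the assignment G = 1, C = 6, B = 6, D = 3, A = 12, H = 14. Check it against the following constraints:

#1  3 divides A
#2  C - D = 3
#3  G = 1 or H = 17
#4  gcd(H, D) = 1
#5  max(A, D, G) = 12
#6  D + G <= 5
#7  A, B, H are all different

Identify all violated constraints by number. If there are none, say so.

No violations.

#1 12 / 3 = 4, so 3 divides 12  OK
#2 C - D = 6 - 3 = 3  OK
#3 G = 1 = 1 (first disjunct)  OK
#4 gcd(14, 3) = 1  OK
#5 max(12, 3, 1) = 12  OK
#6 D + G = 3 + 1 = 4; 4 ≤ 5  OK
#7 values 12, 6, 14 are pairwise distinct  OK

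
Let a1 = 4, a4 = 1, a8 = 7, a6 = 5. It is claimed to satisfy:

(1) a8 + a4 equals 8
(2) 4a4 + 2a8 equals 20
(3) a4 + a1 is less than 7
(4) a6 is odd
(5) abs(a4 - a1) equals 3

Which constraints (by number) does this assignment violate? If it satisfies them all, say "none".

No — constraint 2 is not satisfied.

(1) a8 + a4 = 7 + 1 = 8  ✔
(2) 4a4 + 2a8 = 4(1) + 2(7) = 18, not 20  ✘
(3) a4 + a1 = 1 + 4 = 5; 5 < 7  ✔
(4) a6 = 5 is odd  ✔
(5) abs(1 - 4) = 3  ✔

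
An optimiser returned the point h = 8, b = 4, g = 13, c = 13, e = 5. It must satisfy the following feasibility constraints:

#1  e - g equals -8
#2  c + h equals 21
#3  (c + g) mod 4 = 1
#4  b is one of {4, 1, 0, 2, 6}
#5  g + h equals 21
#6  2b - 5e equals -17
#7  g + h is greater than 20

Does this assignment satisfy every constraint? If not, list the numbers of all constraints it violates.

#1 e - g = 5 - 13 = -8 — holds.
#2 c + h = 13 + 8 = 21 — holds.
#3 c + g = 26; 26 mod 4 = 2, not 1 — does not hold.
#4 b = 4 is in {4, 1, 0, 2, 6} — holds.
#5 g + h = 13 + 8 = 21 — holds.
#6 2b - 5e = 2(4) - 5(5) = -17 — holds.
#7 g + h = 13 + 8 = 21; 21 > 20 — holds.

Constraint 3 is violated.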